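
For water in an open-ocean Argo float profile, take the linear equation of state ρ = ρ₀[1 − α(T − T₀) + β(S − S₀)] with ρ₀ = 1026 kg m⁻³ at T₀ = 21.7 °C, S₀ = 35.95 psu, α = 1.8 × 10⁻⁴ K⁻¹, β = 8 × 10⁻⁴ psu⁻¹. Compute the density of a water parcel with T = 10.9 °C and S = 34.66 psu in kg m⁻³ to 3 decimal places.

1026.936 kg m⁻³

T − T₀ = -10.8 K, S − S₀ = -1.29 psu.
Bracket = 1 − α·(-10.8) + β·(-1.29) = 1 + (9.12 × 10⁻⁴) = 1.0009120.
ρ = 1026 × 1.0009120 = 1026.936 kg m⁻³.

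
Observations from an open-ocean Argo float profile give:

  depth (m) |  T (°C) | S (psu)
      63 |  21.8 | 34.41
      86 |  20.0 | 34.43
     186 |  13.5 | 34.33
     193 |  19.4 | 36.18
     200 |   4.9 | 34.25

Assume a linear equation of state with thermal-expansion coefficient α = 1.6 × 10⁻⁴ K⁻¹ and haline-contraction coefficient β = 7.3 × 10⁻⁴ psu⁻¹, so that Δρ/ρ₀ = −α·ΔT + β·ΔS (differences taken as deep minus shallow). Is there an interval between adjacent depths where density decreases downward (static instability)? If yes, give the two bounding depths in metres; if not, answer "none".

Evaluate Δρ/ρ₀ = −αΔT + βΔS across each adjacent pair:
  63–86 m: −αΔT+βΔS = −(1.6 × 10⁻⁴)(-1.8)+(7.3 × 10⁻⁴)(+0.02) = 3.0 × 10⁻⁴ → stable
  86–186 m: −αΔT+βΔS = −(1.6 × 10⁻⁴)(-6.5)+(7.3 × 10⁻⁴)(-0.10) = 9.7 × 10⁻⁴ → stable
  186–193 m: −αΔT+βΔS = −(1.6 × 10⁻⁴)(+5.9)+(7.3 × 10⁻⁴)(+1.85) = 4.1 × 10⁻⁴ → stable
  193–200 m: −αΔT+βΔS = −(1.6 × 10⁻⁴)(-14.5)+(7.3 × 10⁻⁴)(-1.93) = 9.1 × 10⁻⁴ → stable
Every interval has Δρ > 0: the column is stably stratified throughout.

none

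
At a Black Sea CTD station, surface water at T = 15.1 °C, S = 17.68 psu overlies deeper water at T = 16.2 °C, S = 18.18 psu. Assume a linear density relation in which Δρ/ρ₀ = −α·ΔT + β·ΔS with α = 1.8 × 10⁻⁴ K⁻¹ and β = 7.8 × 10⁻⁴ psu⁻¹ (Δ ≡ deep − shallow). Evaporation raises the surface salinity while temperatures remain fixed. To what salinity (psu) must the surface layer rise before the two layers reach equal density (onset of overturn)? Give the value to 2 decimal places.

Neutral buoyancy requires −α(T_deep − T_surf) + β(S_deep − S_surf′) = 0.
S_surf′ = S_deep − (α/β)·ΔT = 18.18 − (1.8 × 10⁻⁴/7.8 × 10⁻⁴)·(+1.1) = 17.9262 psu.
Increase required: 17.9262 − 17.68 = 0.2462 psu.

17.93 psu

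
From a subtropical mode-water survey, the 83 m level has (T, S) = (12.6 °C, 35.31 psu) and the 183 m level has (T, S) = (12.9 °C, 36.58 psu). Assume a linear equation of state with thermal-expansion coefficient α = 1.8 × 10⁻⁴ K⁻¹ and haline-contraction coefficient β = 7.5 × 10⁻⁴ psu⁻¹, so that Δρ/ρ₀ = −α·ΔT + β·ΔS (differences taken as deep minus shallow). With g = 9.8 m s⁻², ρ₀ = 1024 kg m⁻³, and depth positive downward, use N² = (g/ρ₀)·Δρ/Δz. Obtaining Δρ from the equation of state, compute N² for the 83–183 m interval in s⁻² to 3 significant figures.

ΔT = +0.3 K, ΔS = +1.27 psu (deep − shallow).
Δρ/ρ₀ = −αΔT + βΔS = -5.40 × 10⁻⁵ + 9.525 × 10⁻⁴ = 8.985 × 10⁻⁴, so Δρ ≈ 0.9201 kg m⁻³.
N² = (g/ρ₀)·Δρ/Δz = g·(Δρ/ρ₀)/Δz = 9.8 × 8.985 × 10⁻⁴ / 100 = 8.8053 × 10⁻⁵ s⁻² ≈ 8.81 × 10⁻⁵ s⁻².

8.81 × 10⁻⁵ s⁻²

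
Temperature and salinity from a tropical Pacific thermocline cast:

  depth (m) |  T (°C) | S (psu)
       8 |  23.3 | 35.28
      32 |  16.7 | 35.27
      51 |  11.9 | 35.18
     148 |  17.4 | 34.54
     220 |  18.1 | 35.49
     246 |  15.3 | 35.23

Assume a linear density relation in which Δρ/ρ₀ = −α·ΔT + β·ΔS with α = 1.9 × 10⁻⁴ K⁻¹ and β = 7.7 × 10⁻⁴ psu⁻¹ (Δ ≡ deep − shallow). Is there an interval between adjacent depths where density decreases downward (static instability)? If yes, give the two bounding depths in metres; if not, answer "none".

51–148 m

Evaluate Δρ/ρ₀ = −αΔT + βΔS across each adjacent pair:
  8–32 m: −αΔT+βΔS = −(1.9 × 10⁻⁴)(-6.6)+(7.7 × 10⁻⁴)(-0.01) = 1.2 × 10⁻³ → stable
  32–51 m: −αΔT+βΔS = −(1.9 × 10⁻⁴)(-4.8)+(7.7 × 10⁻⁴)(-0.09) = 8.4 × 10⁻⁴ → stable
  51–148 m: −αΔT+βΔS = −(1.9 × 10⁻⁴)(+5.5)+(7.7 × 10⁻⁴)(-0.64) = -1.5 × 10⁻³ → UNSTABLE
  148–220 m: −αΔT+βΔS = −(1.9 × 10⁻⁴)(+0.7)+(7.7 × 10⁻⁴)(+0.95) = 6.0 × 10⁻⁴ → stable
  220–246 m: −αΔT+βΔS = −(1.9 × 10⁻⁴)(-2.8)+(7.7 × 10⁻⁴)(-0.26) = 3.3 × 10⁻⁴ → stable
The 51–148 m interval has Δρ < 0: lighter water underlies denser water.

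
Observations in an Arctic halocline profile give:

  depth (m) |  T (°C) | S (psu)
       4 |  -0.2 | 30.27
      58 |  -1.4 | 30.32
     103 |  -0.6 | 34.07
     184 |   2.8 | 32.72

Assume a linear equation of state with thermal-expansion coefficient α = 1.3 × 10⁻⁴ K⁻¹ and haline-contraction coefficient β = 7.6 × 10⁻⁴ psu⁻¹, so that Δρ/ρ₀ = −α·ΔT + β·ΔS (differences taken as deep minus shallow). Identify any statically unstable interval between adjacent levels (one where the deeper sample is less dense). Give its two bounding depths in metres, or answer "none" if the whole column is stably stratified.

103–184 m

Evaluate Δρ/ρ₀ = −αΔT + βΔS across each adjacent pair:
  4–58 m: −αΔT+βΔS = −(1.3 × 10⁻⁴)(-1.2)+(7.6 × 10⁻⁴)(+0.05) = 1.9 × 10⁻⁴ → stable
  58–103 m: −αΔT+βΔS = −(1.3 × 10⁻⁴)(+0.8)+(7.6 × 10⁻⁴)(+3.75) = 2.7 × 10⁻³ → stable
  103–184 m: −αΔT+βΔS = −(1.3 × 10⁻⁴)(+3.4)+(7.6 × 10⁻⁴)(-1.35) = -1.5 × 10⁻³ → UNSTABLE
The 103–184 m interval has Δρ < 0: lighter water underlies denser water.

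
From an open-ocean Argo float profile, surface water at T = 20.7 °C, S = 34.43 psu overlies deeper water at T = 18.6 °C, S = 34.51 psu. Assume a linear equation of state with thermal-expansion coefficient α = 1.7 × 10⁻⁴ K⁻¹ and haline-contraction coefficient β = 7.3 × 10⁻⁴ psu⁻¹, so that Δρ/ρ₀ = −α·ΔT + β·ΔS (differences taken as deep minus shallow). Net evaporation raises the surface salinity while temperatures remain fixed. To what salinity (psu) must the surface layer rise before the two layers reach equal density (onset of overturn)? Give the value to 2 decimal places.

35.00 psu

Neutral buoyancy requires −α(T_deep − T_surf) + β(S_deep − S_surf′) = 0.
S_surf′ = S_deep − (α/β)·ΔT = 34.51 − (1.7 × 10⁻⁴/7.3 × 10⁻⁴)·(-2.1) = 34.9990 psu.
Increase required: 34.9990 − 34.43 = 0.5690 psu.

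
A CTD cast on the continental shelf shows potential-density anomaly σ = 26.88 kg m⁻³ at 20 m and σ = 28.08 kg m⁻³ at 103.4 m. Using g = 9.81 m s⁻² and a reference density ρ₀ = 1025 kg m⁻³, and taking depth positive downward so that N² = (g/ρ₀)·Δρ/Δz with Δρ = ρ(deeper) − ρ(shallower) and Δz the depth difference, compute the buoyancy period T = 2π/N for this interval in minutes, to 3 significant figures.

Δρ = 1028.08 − 1026.88 = 1.20 kg m⁻³ over Δz = 103.4 − 20 = 83.4 m.
N² = (9.81/1025) × (1.20/83.4) = 1.3771 × 10⁻⁴ s⁻².
N = √(1.3771 × 10⁻⁴) = 0.011735 rad s⁻¹, so T = 2π/N = 535.42 s = 8.9237 min ≈ 8.92 min.

8.92 min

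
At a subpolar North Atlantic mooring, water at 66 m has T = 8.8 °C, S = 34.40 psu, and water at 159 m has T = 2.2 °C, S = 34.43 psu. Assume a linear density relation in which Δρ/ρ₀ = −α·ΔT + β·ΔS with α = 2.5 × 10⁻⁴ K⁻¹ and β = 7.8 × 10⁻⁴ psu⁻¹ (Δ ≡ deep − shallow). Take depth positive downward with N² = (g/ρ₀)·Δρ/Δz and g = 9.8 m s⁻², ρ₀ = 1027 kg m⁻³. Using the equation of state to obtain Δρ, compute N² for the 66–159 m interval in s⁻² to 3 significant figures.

ΔT = -6.6 K, ΔS = +0.03 psu (deep − shallow).
Δρ/ρ₀ = −αΔT + βΔS = 1.65 × 10⁻³ + 2.34 × 10⁻⁵ = 1.6734 × 10⁻³, so Δρ ≈ 1.719 kg m⁻³.
N² = (g/ρ₀)·Δρ/Δz = g·(Δρ/ρ₀)/Δz = 9.8 × 1.6734 × 10⁻³ / 93 = 1.7634 × 10⁻⁴ s⁻² ≈ 1.76 × 10⁻⁴ s⁻².

1.76 × 10⁻⁴ s⁻²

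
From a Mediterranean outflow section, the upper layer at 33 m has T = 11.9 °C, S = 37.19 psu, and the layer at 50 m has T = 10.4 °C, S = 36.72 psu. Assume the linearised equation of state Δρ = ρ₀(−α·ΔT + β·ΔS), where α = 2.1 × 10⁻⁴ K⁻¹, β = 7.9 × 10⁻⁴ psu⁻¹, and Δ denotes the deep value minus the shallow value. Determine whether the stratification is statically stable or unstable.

unstable

ΔT = 10.4 − 11.9 = -1.5 K and ΔS = 36.72 − 37.19 = -0.47 psu (deep − shallow).
−αΔT = 3.15 × 10⁻⁴; βΔS = -3.713 × 10⁻⁴; sum Δρ/ρ₀ = -5.63 × 10⁻⁵.
Δρ/ρ₀ < 0, so Δρ < 0: deeper water is lighter → statically unstable; the column would overturn.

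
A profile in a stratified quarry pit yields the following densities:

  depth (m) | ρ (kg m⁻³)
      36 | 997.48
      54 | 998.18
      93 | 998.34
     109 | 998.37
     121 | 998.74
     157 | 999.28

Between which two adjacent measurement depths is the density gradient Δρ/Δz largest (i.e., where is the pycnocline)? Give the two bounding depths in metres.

Compute the density gradient over each adjacent pair:
  36–54 m: Δρ/Δz = 0.70/18 = 0.039 kg m⁻⁴
  54–93 m: Δρ/Δz = 0.16/39 = 4.1 × 10⁻³ kg m⁻⁴
  93–109 m: Δρ/Δz = 0.03/16 = 1.9 × 10⁻³ kg m⁻⁴
  109–121 m: Δρ/Δz = 0.37/12 = 0.031 kg m⁻⁴
  121–157 m: Δρ/Δz = 0.54/36 = 0.015 kg m⁻⁴
The largest gradient is in the 36–54 m interval — the pycnocline.

36–54 m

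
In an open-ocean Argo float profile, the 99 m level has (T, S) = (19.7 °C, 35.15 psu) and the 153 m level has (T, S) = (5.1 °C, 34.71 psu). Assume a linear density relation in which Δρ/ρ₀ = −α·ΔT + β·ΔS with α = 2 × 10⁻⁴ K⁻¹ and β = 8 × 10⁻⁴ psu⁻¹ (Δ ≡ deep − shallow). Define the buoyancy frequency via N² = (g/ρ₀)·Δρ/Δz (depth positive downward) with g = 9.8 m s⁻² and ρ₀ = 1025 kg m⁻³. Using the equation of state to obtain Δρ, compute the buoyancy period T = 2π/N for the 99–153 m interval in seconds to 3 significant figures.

ΔT = -14.6 K, ΔS = -0.44 psu (deep − shallow).
Δρ/ρ₀ = −αΔT + βΔS = 2.92 × 10⁻³ − 3.52 × 10⁻⁴ = 2.568 × 10⁻³, so Δρ ≈ 2.632 kg m⁻³.
N² = (g/ρ₀)·Δρ/Δz = g·(Δρ/ρ₀)/Δz = 9.8 × 2.568 × 10⁻³ / 54 = 4.6604 × 10⁻⁴ s⁻².
N = √(4.6604 × 10⁻⁴) = 0.021588 rad s⁻¹ → T = 2π/N = 291.05 s ≈ 291 s.

291 s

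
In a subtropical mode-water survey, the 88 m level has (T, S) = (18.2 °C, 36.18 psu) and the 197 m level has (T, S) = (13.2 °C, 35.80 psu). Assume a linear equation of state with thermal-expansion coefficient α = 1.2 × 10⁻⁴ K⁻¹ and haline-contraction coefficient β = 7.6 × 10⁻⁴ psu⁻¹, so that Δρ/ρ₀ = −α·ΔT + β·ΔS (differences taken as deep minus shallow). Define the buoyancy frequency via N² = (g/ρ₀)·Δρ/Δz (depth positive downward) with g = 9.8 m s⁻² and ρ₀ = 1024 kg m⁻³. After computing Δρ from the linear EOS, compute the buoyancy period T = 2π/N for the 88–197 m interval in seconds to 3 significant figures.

1.19 × 10³ s

ΔT = -5.0 K, ΔS = -0.38 psu (deep − shallow).
Δρ/ρ₀ = −αΔT + βΔS = 6.00 × 10⁻⁴ − 2.888 × 10⁻⁴ = 3.112 × 10⁻⁴, so Δρ ≈ 0.3187 kg m⁻³.
N² = (g/ρ₀)·Δρ/Δz = g·(Δρ/ρ₀)/Δz = 9.8 × 3.112 × 10⁻⁴ / 109 = 2.7979 × 10⁻⁵ s⁻².
N = √(2.7979 × 10⁻⁵) = 5.2895 × 10⁻³ rad s⁻¹ → T = 2π/N = 1.1879 × 10³ s ≈ 1.19 × 10³ s.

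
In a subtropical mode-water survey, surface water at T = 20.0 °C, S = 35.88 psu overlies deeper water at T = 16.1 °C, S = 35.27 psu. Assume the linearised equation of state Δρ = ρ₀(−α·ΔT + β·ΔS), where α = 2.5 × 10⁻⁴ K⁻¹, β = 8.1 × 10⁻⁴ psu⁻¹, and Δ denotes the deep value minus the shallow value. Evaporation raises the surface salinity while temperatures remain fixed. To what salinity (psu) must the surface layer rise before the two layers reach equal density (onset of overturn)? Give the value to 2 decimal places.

36.47 psu

Neutral buoyancy requires −α(T_deep − T_surf) + β(S_deep − S_surf′) = 0.
S_surf′ = S_deep − (α/β)·ΔT = 35.27 − (2.5 × 10⁻⁴/8.1 × 10⁻⁴)·(-3.9) = 36.4737 psu.
Increase required: 36.4737 − 35.88 = 0.5937 psu.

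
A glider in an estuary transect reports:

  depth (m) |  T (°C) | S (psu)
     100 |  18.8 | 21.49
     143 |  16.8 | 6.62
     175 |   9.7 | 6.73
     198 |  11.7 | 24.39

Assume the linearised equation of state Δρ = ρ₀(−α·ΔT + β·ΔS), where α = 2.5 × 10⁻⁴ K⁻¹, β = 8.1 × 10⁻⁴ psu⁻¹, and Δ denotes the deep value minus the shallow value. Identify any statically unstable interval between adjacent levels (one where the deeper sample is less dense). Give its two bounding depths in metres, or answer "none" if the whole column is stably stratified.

Evaluate Δρ/ρ₀ = −αΔT + βΔS across each adjacent pair:
  100–143 m: −αΔT+βΔS = −(2.5 × 10⁻⁴)(-2.0)+(8.1 × 10⁻⁴)(-14.87) = -0.012 → UNSTABLE
  143–175 m: −αΔT+βΔS = −(2.5 × 10⁻⁴)(-7.1)+(8.1 × 10⁻⁴)(+0.11) = 1.9 × 10⁻³ → stable
  175–198 m: −αΔT+βΔS = −(2.5 × 10⁻⁴)(+2.0)+(8.1 × 10⁻⁴)(+17.66) = 0.014 → stable
The 100–143 m interval has Δρ < 0: lighter water underlies denser water.

100–143 m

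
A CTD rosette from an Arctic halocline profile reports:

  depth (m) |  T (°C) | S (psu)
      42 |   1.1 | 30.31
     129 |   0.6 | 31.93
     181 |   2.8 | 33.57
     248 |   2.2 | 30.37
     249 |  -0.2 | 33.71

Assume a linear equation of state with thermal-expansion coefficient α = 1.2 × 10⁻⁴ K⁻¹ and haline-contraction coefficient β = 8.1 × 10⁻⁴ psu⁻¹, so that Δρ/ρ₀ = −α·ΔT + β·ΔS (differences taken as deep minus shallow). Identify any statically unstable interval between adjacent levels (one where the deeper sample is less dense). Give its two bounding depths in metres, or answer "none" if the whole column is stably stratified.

Evaluate Δρ/ρ₀ = −αΔT + βΔS across each adjacent pair:
  42–129 m: −αΔT+βΔS = −(1.2 × 10⁻⁴)(-0.5)+(8.1 × 10⁻⁴)(+1.62) = 1.4 × 10⁻³ → stable
  129–181 m: −αΔT+βΔS = −(1.2 × 10⁻⁴)(+2.2)+(8.1 × 10⁻⁴)(+1.64) = 1.1 × 10⁻³ → stable
  181–248 m: −αΔT+βΔS = −(1.2 × 10⁻⁴)(-0.6)+(8.1 × 10⁻⁴)(-3.20) = -2.5 × 10⁻³ → UNSTABLE
  248–249 m: −αΔT+βΔS = −(1.2 × 10⁻⁴)(-2.4)+(8.1 × 10⁻⁴)(+3.34) = 3.0 × 10⁻³ → stable
The 181–248 m interval has Δρ < 0: lighter water underlies denser water.

181–248 m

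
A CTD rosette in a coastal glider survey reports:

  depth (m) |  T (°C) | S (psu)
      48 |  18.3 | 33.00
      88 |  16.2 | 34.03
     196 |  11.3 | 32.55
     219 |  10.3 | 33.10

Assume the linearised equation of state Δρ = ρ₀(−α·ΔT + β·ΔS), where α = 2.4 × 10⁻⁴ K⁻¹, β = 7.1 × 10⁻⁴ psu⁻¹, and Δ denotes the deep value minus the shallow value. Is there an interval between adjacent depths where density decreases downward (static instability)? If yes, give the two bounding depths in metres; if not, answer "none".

Evaluate Δρ/ρ₀ = −αΔT + βΔS across each adjacent pair:
  48–88 m: −αΔT+βΔS = −(2.4 × 10⁻⁴)(-2.1)+(7.1 × 10⁻⁴)(+1.03) = 1.2 × 10⁻³ → stable
  88–196 m: −αΔT+βΔS = −(2.4 × 10⁻⁴)(-4.9)+(7.1 × 10⁻⁴)(-1.48) = 1.3 × 10⁻⁴ → stable
  196–219 m: −αΔT+βΔS = −(2.4 × 10⁻⁴)(-1.0)+(7.1 × 10⁻⁴)(+0.55) = 6.3 × 10⁻⁴ → stable
Every interval has Δρ > 0: the column is stably stratified throughout.

none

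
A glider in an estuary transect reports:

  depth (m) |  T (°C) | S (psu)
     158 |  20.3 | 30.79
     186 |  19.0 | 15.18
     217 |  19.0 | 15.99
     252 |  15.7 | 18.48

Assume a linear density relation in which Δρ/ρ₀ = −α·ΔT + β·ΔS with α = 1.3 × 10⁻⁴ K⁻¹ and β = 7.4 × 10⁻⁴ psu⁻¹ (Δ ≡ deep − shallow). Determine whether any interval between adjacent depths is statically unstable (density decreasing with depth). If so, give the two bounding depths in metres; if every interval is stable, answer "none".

Evaluate Δρ/ρ₀ = −αΔT + βΔS across each adjacent pair:
  158–186 m: −αΔT+βΔS = −(1.3 × 10⁻⁴)(-1.3)+(7.4 × 10⁻⁴)(-15.61) = -0.011 → UNSTABLE
  186–217 m: −αΔT+βΔS = −(1.3 × 10⁻⁴)(+0.0)+(7.4 × 10⁻⁴)(+0.81) = 6.0 × 10⁻⁴ → stable
  217–252 m: −αΔT+βΔS = −(1.3 × 10⁻⁴)(-3.3)+(7.4 × 10⁻⁴)(+2.49) = 2.3 × 10⁻³ → stable
The 158–186 m interval has Δρ < 0: lighter water underlies denser water.

158–186 m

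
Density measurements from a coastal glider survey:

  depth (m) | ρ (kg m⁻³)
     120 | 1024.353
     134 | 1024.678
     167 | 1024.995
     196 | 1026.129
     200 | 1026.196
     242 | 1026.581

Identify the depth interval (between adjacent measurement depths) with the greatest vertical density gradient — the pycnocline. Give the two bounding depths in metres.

Compute the density gradient over each adjacent pair:
  120–134 m: Δρ/Δz = 0.325/14 = 0.023 kg m⁻⁴
  134–167 m: Δρ/Δz = 0.317/33 = 9.6 × 10⁻³ kg m⁻⁴
  167–196 m: Δρ/Δz = 1.134/29 = 0.039 kg m⁻⁴
  196–200 m: Δρ/Δz = 0.067/4 = 0.017 kg m⁻⁴
  200–242 m: Δρ/Δz = 0.385/42 = 9.2 × 10⁻³ kg m⁻⁴
The largest gradient is in the 167–196 m interval — the pycnocline.

167–196 m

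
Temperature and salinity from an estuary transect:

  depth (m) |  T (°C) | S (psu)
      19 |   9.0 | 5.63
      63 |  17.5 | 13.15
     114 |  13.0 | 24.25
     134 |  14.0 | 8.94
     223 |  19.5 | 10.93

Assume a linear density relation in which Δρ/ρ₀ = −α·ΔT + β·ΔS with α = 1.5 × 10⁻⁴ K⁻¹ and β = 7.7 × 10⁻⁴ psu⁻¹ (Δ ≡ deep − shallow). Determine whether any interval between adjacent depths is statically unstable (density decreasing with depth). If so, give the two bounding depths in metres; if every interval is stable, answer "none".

Evaluate Δρ/ρ₀ = −αΔT + βΔS across each adjacent pair:
  19–63 m: −αΔT+βΔS = −(1.5 × 10⁻⁴)(+8.5)+(7.7 × 10⁻⁴)(+7.52) = 4.5 × 10⁻³ → stable
  63–114 m: −αΔT+βΔS = −(1.5 × 10⁻⁴)(-4.5)+(7.7 × 10⁻⁴)(+11.10) = 9.2 × 10⁻³ → stable
  114–134 m: −αΔT+βΔS = −(1.5 × 10⁻⁴)(+1.0)+(7.7 × 10⁻⁴)(-15.31) = -0.012 → UNSTABLE
  134–223 m: −αΔT+βΔS = −(1.5 × 10⁻⁴)(+5.5)+(7.7 × 10⁻⁴)(+1.99) = 7.1 × 10⁻⁴ → stable
The 114–134 m interval has Δρ < 0: lighter water underlies denser water.

114–134 m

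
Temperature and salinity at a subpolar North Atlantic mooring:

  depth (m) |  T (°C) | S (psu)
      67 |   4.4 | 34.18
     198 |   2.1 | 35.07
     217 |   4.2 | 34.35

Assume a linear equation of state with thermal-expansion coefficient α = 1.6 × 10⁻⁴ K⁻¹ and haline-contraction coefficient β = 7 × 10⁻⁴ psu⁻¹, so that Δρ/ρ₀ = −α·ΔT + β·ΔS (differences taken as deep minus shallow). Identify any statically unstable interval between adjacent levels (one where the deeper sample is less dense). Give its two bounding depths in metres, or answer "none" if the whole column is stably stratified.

198–217 m

Evaluate Δρ/ρ₀ = −αΔT + βΔS across each adjacent pair:
  67–198 m: −αΔT+βΔS = −(1.6 × 10⁻⁴)(-2.3)+(7 × 10⁻⁴)(+0.89) = 9.9 × 10⁻⁴ → stable
  198–217 m: −αΔT+βΔS = −(1.6 × 10⁻⁴)(+2.1)+(7 × 10⁻⁴)(-0.72) = -8.4 × 10⁻⁴ → UNSTABLE
The 198–217 m interval has Δρ < 0: lighter water underlies denser water.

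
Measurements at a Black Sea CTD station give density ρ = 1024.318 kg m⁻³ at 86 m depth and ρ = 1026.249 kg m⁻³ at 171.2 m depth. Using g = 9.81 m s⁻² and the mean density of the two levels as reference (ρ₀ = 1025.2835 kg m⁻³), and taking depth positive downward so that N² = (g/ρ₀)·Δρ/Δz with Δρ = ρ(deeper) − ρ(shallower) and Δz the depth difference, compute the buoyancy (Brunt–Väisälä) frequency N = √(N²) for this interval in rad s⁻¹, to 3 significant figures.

Δρ = 1026.249 − 1024.318 = 1.931 kg m⁻³ over Δz = 171.2 − 86 = 85.2 m.
N² = (9.81/1025.2835) × (1.931/85.2) = 2.1685 × 10⁻⁴ s⁻².
N = √(2.1685 × 10⁻⁴) = 0.014726 rad s⁻¹ ≈ 0.0147 rad s⁻¹.

0.0147 rad s⁻¹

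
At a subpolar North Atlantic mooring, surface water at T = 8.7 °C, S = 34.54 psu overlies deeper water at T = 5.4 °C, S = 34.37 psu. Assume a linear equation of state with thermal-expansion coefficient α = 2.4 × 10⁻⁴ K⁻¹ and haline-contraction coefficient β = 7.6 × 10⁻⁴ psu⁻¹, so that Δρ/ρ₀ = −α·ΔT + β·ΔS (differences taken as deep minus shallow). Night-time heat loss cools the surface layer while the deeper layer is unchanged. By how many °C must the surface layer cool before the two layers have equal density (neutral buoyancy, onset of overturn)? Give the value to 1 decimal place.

Neutral buoyancy requires Δρ = 0, i.e. −α(T_deep − T_surf′) + β(S_deep − S_surf) = 0.
T_surf′ = T_deep − (β/α)·ΔS = 5.4 − (7.6 × 10⁻⁴/2.4 × 10⁻⁴)·(-0.17) = 5.938 °C.
Cooling required: 8.7 − (5.938) = 2.762 °C.

2.8 °C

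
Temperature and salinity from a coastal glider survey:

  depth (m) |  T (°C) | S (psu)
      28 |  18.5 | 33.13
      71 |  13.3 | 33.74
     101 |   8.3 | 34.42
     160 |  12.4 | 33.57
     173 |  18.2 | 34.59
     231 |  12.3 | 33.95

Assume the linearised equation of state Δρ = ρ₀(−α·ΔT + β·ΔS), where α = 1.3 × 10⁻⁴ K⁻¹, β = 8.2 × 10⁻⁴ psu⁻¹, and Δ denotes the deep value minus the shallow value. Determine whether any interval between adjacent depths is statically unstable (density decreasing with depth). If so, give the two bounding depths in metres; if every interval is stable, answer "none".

Evaluate Δρ/ρ₀ = −αΔT + βΔS across each adjacent pair:
  28–71 m: −αΔT+βΔS = −(1.3 × 10⁻⁴)(-5.2)+(8.2 × 10⁻⁴)(+0.61) = 1.2 × 10⁻³ → stable
  71–101 m: −αΔT+βΔS = −(1.3 × 10⁻⁴)(-5.0)+(8.2 × 10⁻⁴)(+0.68) = 1.2 × 10⁻³ → stable
  101–160 m: −αΔT+βΔS = −(1.3 × 10⁻⁴)(+4.1)+(8.2 × 10⁻⁴)(-0.85) = -1.2 × 10⁻³ → UNSTABLE
  160–173 m: −αΔT+βΔS = −(1.3 × 10⁻⁴)(+5.8)+(8.2 × 10⁻⁴)(+1.02) = 8.2 × 10⁻⁵ → stable
  173–231 m: −αΔT+βΔS = −(1.3 × 10⁻⁴)(-5.9)+(8.2 × 10⁻⁴)(-0.64) = 2.4 × 10⁻⁴ → stable
The 101–160 m interval has Δρ < 0: lighter water underlies denser water.

101–160 m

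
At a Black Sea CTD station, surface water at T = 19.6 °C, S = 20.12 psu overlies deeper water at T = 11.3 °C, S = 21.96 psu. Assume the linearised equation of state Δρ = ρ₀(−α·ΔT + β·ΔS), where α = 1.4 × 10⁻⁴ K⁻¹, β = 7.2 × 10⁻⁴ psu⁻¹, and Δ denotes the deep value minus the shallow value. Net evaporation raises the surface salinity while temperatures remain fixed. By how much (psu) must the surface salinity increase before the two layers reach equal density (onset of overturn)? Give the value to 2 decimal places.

Neutral buoyancy requires −α(T_deep − T_surf) + β(S_deep − S_surf′) = 0.
S_surf′ = S_deep − (α/β)·ΔT = 21.96 − (1.4 × 10⁻⁴/7.2 × 10⁻⁴)·(-8.3) = 23.5739 psu.
Increase required: 23.5739 − 20.12 = 3.4539 psu.

3.45 psu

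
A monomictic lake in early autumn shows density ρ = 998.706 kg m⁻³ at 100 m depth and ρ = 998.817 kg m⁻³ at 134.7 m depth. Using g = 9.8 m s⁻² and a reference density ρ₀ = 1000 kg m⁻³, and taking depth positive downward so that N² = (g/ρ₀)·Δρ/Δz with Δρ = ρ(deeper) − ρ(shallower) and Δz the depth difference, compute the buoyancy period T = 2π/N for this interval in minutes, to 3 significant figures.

18.7 min

Δρ = 998.817 − 998.706 = 0.111 kg m⁻³ over Δz = 134.7 − 100 = 34.7 m.
N² = (9.8/1000) × (0.111/34.7) = 3.1349 × 10⁻⁵ s⁻².
N = √(3.1349 × 10⁻⁵) = 5.5990 × 10⁻³ rad s⁻¹, so T = 2π/N = 1.1222 × 10³ s = 18.703 min ≈ 18.7 min.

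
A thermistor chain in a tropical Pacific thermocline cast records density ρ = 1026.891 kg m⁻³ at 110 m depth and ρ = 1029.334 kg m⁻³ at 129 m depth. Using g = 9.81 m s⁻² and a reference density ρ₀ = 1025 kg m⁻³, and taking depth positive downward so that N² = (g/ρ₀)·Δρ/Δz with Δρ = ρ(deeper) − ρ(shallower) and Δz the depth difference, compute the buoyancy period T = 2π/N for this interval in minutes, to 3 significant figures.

Δρ = 1029.334 − 1026.891 = 2.443 kg m⁻³ over Δz = 129 − 110 = 19 m.
N² = (9.81/1025) × (2.443/19) = 1.2306 × 10⁻³ s⁻².
N = √(1.2306 × 10⁻³) = 0.035080 rad s⁻¹, so T = 2π/N = 179.11 s = 2.9852 min ≈ 2.99 min.

2.99 min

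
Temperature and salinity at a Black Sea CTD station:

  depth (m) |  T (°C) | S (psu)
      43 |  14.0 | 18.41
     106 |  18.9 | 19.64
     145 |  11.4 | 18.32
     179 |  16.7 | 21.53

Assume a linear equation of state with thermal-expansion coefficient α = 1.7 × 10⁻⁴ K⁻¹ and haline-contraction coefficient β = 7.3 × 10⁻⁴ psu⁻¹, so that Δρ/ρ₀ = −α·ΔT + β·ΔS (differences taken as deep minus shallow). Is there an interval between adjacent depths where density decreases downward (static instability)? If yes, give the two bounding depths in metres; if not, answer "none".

none

Evaluate Δρ/ρ₀ = −αΔT + βΔS across each adjacent pair:
  43–106 m: −αΔT+βΔS = −(1.7 × 10⁻⁴)(+4.9)+(7.3 × 10⁻⁴)(+1.23) = 6.5 × 10⁻⁵ → stable
  106–145 m: −αΔT+βΔS = −(1.7 × 10⁻⁴)(-7.5)+(7.3 × 10⁻⁴)(-1.32) = 3.1 × 10⁻⁴ → stable
  145–179 m: −αΔT+βΔS = −(1.7 × 10⁻⁴)(+5.3)+(7.3 × 10⁻⁴)(+3.21) = 1.4 × 10⁻³ → stable
Every interval has Δρ > 0: the column is stably stratified throughout.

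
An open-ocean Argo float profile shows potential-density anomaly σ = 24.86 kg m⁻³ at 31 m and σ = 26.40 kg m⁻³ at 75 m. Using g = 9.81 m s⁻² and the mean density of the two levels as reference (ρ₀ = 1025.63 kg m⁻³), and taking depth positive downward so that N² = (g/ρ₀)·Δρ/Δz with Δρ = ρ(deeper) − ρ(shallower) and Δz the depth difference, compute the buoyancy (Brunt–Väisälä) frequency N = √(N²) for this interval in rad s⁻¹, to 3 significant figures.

Δρ = 1026.40 − 1024.86 = 1.54 kg m⁻³ over Δz = 75 − 31 = 44 m.
N² = (9.81/1025.63) × (1.54/44) = 3.3477 × 10⁻⁴ s⁻².
N = √(3.3477 × 10⁻⁴) = 0.018297 rad s⁻¹ ≈ 0.0183 rad s⁻¹.

0.0183 rad s⁻¹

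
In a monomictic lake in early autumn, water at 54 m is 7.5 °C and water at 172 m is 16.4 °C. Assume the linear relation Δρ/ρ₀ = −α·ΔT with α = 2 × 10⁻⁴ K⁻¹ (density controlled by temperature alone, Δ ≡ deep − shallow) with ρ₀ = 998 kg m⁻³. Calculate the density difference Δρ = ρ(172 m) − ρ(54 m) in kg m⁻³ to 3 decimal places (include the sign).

-1.776 kg m⁻³

ΔT = +8.9 K, Δρ/ρ₀ = −αΔT = -1.78 × 10⁻³.
Δρ = 998 × (-1.78 × 10⁻³) = -1.776 kg m⁻³.
Negative Δρ: lighter below, statically unstable.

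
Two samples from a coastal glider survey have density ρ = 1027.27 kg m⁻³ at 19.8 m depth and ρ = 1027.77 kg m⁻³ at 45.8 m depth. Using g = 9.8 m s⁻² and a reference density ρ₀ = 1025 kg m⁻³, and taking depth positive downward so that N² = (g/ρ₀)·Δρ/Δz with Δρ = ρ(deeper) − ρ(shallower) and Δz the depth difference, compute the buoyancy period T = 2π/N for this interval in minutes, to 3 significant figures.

7.72 min

Δρ = 1027.77 − 1027.27 = 0.50 kg m⁻³ over Δz = 45.8 − 19.8 = 26 m.
N² = (9.8/1025) × (0.50/26) = 1.8386 × 10⁻⁴ s⁻².
N = √(1.8386 × 10⁻⁴) = 0.013559 rad s⁻¹, so T = 2π/N = 463.40 s = 7.7233 min ≈ 7.72 min.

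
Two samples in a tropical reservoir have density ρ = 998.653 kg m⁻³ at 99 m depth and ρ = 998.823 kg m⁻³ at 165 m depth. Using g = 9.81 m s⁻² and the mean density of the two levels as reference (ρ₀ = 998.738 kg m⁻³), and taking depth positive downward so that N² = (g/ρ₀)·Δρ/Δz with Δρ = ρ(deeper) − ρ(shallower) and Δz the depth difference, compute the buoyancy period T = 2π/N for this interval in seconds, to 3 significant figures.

Δρ = 998.823 − 998.653 = 0.170 kg m⁻³ over Δz = 165 − 99 = 66 m.
N² = (9.81/998.738) × (0.170/66) = 2.5300 × 10⁻⁵ s⁻².
N = √(2.5300 × 10⁻⁵) = 5.0299 × 10⁻³ rad s⁻¹, so T = 2π/N = 1.2492 × 10³ s ≈ 1.25 × 10³ s.

1.25 × 10³ s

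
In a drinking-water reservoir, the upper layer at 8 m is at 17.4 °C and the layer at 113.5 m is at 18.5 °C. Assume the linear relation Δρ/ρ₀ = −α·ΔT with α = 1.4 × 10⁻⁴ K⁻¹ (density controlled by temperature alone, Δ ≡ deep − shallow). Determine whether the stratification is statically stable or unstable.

ΔT = 18.5 − 17.4 = +1.1 K, so Δρ/ρ₀ = −αΔT = -1.54 × 10⁻⁴.
Δρ/ρ₀ < 0, so Δρ < 0: deeper water is lighter → statically unstable; the column would overturn.

unstable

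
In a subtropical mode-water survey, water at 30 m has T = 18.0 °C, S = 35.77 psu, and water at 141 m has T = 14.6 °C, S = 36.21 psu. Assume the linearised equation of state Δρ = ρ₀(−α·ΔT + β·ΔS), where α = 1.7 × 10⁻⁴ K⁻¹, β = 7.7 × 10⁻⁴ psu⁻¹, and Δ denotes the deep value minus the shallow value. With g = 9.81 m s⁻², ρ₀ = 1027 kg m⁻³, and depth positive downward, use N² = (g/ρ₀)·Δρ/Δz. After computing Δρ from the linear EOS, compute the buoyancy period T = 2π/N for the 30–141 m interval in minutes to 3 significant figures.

11.6 min

ΔT = -3.4 K, ΔS = +0.44 psu (deep − shallow).
Δρ/ρ₀ = −αΔT + βΔS = 5.78 × 10⁻⁴ + 3.388 × 10⁻⁴ = 9.168 × 10⁻⁴, so Δρ ≈ 0.9416 kg m⁻³.
N² = (g/ρ₀)·Δρ/Δz = g·(Δρ/ρ₀)/Δz = 9.81 × 9.168 × 10⁻⁴ / 111 = 8.1025 × 10⁻⁵ s⁻².
N = √(8.1025 × 10⁻⁵) = 9.0014 × 10⁻³ rad s⁻¹ → T = 2π/N = 698.02 s = 11.634 min ≈ 11.6 min.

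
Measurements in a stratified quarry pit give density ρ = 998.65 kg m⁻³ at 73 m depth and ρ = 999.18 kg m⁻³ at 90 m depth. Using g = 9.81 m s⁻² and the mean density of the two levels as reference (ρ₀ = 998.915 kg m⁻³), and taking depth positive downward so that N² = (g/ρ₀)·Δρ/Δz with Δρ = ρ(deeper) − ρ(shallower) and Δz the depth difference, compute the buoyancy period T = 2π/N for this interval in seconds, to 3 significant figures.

Δρ = 999.18 − 998.65 = 0.53 kg m⁻³ over Δz = 90 − 73 = 17 m.
N² = (9.81/998.915) × (0.53/17) = 3.0617 × 10⁻⁴ s⁻².
N = √(3.0617 × 10⁻⁴) = 0.017498 rad s⁻¹, so T = 2π/N = 359.08 s ≈ 359 s.

359 s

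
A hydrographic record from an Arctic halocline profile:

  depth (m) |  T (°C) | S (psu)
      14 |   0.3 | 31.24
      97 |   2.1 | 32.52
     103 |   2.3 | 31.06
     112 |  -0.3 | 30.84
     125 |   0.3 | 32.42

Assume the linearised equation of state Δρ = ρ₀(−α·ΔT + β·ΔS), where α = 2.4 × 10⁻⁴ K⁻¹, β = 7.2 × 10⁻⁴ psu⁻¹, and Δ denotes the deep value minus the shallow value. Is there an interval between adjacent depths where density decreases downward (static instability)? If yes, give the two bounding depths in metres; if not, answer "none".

Evaluate Δρ/ρ₀ = −αΔT + βΔS across each adjacent pair:
  14–97 m: −αΔT+βΔS = −(2.4 × 10⁻⁴)(+1.8)+(7.2 × 10⁻⁴)(+1.28) = 4.9 × 10⁻⁴ → stable
  97–103 m: −αΔT+βΔS = −(2.4 × 10⁻⁴)(+0.2)+(7.2 × 10⁻⁴)(-1.46) = -1.1 × 10⁻³ → UNSTABLE
  103–112 m: −αΔT+βΔS = −(2.4 × 10⁻⁴)(-2.6)+(7.2 × 10⁻⁴)(-0.22) = 4.7 × 10⁻⁴ → stable
  112–125 m: −αΔT+βΔS = −(2.4 × 10⁻⁴)(+0.6)+(7.2 × 10⁻⁴)(+1.58) = 9.9 × 10⁻⁴ → stable
The 97–103 m interval has Δρ < 0: lighter water underlies denser water.

97–103 m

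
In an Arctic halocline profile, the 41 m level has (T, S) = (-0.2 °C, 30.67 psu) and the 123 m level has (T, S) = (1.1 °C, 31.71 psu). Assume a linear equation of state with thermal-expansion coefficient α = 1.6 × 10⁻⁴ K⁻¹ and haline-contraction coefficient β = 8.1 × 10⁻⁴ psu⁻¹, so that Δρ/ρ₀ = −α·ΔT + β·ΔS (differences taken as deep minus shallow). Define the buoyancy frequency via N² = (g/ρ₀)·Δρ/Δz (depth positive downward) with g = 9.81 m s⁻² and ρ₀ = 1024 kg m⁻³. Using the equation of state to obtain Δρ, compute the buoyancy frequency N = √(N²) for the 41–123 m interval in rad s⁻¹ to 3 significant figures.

8.71 × 10⁻³ rad s⁻¹

ΔT = +1.3 K, ΔS = +1.04 psu (deep − shallow).
Δρ/ρ₀ = −αΔT + βΔS = -2.08 × 10⁻⁴ + 8.424 × 10⁻⁴ = 6.344 × 10⁻⁴, so Δρ ≈ 0.6496 kg m⁻³.
N² = (g/ρ₀)·Δρ/Δz = g·(Δρ/ρ₀)/Δz = 9.81 × 6.344 × 10⁻⁴ / 82 = 7.5896 × 10⁻⁵ s⁻².
N = √(7.5896 × 10⁻⁵) = 8.7118 × 10⁻³ rad s⁻¹ ≈ 8.71 × 10⁻³ rad s⁻¹.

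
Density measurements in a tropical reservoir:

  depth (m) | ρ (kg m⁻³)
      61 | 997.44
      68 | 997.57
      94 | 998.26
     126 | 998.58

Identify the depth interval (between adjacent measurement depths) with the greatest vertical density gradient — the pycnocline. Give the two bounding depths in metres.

Compute the density gradient over each adjacent pair:
  61–68 m: Δρ/Δz = 0.13/7 = 0.019 kg m⁻⁴
  68–94 m: Δρ/Δz = 0.69/26 = 0.027 kg m⁻⁴
  94–126 m: Δρ/Δz = 0.32/32 = 0.010 kg m⁻⁴
The largest gradient is in the 68–94 m interval — the pycnocline.

68–94 m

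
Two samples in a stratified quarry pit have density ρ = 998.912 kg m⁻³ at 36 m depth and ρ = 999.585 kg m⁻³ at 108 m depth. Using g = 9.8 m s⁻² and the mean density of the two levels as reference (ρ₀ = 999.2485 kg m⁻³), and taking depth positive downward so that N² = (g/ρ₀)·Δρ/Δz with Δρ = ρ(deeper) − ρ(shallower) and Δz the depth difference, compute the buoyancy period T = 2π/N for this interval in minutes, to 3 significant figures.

Δρ = 999.585 − 998.912 = 0.673 kg m⁻³ over Δz = 108 − 36 = 72 m.
N² = (9.8/999.2485) × (0.673/72) = 9.1672 × 10⁻⁵ s⁻².
N = √(9.1672 × 10⁻⁵) = 9.5745 × 10⁻³ rad s⁻¹, so T = 2π/N = 656.24 s = 10.937 min ≈ 10.9 min.

10.9 min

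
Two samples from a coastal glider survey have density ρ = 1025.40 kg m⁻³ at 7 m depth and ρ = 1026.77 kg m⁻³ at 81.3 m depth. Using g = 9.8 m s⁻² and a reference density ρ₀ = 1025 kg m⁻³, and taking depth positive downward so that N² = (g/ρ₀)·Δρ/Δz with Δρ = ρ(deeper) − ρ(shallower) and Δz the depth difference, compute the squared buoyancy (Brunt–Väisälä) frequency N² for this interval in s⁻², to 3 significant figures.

1.76 × 10⁻⁴ s⁻²

Δρ = 1026.77 − 1025.40 = 1.37 kg m⁻³ over Δz = 81.3 − 7 = 74.3 m.
N² = (9.8/1025) × (1.37/74.3) = 1.7629 × 10⁻⁴ s⁻² ≈ 1.76 × 10⁻⁴ s⁻².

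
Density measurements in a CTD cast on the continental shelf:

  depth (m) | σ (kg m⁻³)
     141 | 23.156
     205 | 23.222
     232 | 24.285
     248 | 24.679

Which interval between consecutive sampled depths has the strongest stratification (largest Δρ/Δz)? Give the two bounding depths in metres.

Compute the density gradient over each adjacent pair:
  141–205 m: Δρ/Δz = 0.066/64 = 1.0 × 10⁻³ kg m⁻⁴
  205–232 m: Δρ/Δz = 1.063/27 = 0.039 kg m⁻⁴
  232–248 m: Δρ/Δz = 0.394/16 = 0.025 kg m⁻⁴
The largest gradient is in the 205–232 m interval — the pycnocline.

205–232 m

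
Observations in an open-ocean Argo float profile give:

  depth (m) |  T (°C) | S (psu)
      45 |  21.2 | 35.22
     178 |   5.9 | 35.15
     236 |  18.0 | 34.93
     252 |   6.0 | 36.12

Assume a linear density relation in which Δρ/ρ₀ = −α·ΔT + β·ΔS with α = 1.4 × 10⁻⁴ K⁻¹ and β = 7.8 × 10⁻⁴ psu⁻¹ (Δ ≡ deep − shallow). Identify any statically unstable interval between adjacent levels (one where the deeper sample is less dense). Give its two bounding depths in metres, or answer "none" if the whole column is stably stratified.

178–236 m

Evaluate Δρ/ρ₀ = −αΔT + βΔS across each adjacent pair:
  45–178 m: −αΔT+βΔS = −(1.4 × 10⁻⁴)(-15.3)+(7.8 × 10⁻⁴)(-0.07) = 2.1 × 10⁻³ → stable
  178–236 m: −αΔT+βΔS = −(1.4 × 10⁻⁴)(+12.1)+(7.8 × 10⁻⁴)(-0.22) = -1.9 × 10⁻³ → UNSTABLE
  236–252 m: −αΔT+βΔS = −(1.4 × 10⁻⁴)(-12.0)+(7.8 × 10⁻⁴)(+1.19) = 2.6 × 10⁻³ → stable
The 178–236 m interval has Δρ < 0: lighter water underlies denser water.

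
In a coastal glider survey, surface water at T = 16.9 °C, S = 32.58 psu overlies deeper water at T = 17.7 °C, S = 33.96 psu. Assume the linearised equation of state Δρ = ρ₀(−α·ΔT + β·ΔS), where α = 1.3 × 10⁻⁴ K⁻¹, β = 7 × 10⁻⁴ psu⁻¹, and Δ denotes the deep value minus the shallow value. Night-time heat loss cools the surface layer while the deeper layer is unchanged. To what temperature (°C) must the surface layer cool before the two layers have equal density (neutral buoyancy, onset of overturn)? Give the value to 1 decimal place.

Neutral buoyancy requires Δρ = 0, i.e. −α(T_deep − T_surf′) + β(S_deep − S_surf) = 0.
T_surf′ = T_deep − (β/α)·ΔS = 17.7 − (7 × 10⁻⁴/1.3 × 10⁻⁴)·(+1.38) = 10.269 °C.
Cooling required: 16.9 − (10.269) = 6.631 °C.

10.3 °C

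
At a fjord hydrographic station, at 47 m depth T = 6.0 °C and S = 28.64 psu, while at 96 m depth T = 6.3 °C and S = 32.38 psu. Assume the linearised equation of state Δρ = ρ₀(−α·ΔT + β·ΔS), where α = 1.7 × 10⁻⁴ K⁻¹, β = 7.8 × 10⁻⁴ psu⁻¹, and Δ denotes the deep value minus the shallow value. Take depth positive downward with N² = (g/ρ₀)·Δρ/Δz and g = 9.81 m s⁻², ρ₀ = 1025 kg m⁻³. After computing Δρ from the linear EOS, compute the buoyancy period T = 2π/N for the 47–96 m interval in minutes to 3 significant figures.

4.37 min

ΔT = +0.3 K, ΔS = +3.74 psu (deep − shallow).
Δρ/ρ₀ = −αΔT + βΔS = -5.10 × 10⁻⁵ + 2.9172 × 10⁻³ = 2.8662 × 10⁻³, so Δρ ≈ 2.938 kg m⁻³.
N² = (g/ρ₀)·Δρ/Δz = g·(Δρ/ρ₀)/Δz = 9.81 × 2.8662 × 10⁻³ / 49 = 5.7382 × 10⁻⁴ s⁻².
N = √(5.7382 × 10⁻⁴) = 0.023955 rad s⁻¹ → T = 2π/N = 262.29 s = 4.3715 min ≈ 4.37 min.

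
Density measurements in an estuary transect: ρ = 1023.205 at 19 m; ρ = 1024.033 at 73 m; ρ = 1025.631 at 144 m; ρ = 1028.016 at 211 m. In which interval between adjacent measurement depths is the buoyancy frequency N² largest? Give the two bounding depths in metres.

144–211 m

Compute the density gradient over each adjacent pair:
  19–73 m: Δρ/Δz = 0.828/54 = 0.015 kg m⁻⁴
  73–144 m: Δρ/Δz = 1.598/71 = 0.023 kg m⁻⁴
  144–211 m: Δρ/Δz = 2.385/67 = 0.036 kg m⁻⁴
The largest gradient is in the 144–211 m interval — the pycnocline.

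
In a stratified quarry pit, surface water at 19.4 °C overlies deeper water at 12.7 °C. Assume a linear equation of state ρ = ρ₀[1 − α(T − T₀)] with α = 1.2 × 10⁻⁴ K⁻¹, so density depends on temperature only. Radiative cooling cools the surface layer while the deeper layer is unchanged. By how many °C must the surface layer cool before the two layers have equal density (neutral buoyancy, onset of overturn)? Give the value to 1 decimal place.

With temperature the only control, equal density requires T_surf′ = T_deep.
T_surf′ = 12.7 °C.
Cooling required: 19.4 − 12.7 = 6.7 °C.

6.7 °C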